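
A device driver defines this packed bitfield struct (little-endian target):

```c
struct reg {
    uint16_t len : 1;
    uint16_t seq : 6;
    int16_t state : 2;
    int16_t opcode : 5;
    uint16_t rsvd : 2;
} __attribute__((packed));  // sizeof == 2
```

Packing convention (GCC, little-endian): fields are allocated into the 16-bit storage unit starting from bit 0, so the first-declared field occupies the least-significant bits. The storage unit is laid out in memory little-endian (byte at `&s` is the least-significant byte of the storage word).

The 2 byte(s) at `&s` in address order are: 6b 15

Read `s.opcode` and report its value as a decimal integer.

10

[0]=0x6b [1]=0x15 (little-endian) → word 0x156b
len:1 @ bit 0 → (0x156b>>0)&0x1 = 0x1
seq:6 @ bit 1 → (0x156b>>1)&0x3f = 0x35
state:2 @ bit 7 → (0x156b>>7)&0x3 = 0x2
opcode:5 @ bit 9 → (0x156b>>9)&0x1f = 0xa  ←
rsvd:2 @ bit 14 → (0x156b>>14)&0x3 = 0x0
opcode signed 5b, MSB=0: value = 10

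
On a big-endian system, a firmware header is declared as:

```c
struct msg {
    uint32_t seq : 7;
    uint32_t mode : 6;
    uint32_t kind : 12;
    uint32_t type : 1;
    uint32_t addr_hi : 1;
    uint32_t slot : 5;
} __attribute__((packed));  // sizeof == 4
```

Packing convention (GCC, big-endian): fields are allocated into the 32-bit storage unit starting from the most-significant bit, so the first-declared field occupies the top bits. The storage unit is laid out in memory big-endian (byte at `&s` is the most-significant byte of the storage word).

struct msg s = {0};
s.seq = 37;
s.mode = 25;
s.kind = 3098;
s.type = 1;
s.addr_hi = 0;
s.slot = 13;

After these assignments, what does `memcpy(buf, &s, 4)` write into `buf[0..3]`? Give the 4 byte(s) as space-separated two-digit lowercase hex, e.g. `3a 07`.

4a ce 0d 4d

seq:7 = 37 → 0x25 << 25 → word 0x4a000000
mode:6 = 25 → 0x19 << 19 → word 0x4ac80000
kind:12 = 3098 → 0xc1a << 7 → word 0x4ace0d00
type:1 = 1 → 0x1 << 6 → word 0x4ace0d40
addr_hi:1 = 0 → 0x0 << 5 → word 0x4ace0d40
slot:5 = 13 → 0xd << 0 → word 0x4ace0d4d
word = 0x4ace0d4d → big-endian bytes:
  [0]=0x4a  [1]=0xce  [2]=0x0d  [3]=0x4d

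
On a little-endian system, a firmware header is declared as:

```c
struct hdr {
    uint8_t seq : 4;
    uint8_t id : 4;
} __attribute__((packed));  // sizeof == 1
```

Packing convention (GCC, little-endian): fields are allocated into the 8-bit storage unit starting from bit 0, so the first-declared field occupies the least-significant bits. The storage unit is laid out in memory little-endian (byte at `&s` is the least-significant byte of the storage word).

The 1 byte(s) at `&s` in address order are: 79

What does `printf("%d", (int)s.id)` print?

[0]=0x79 (little-endian) → word 0x79
seq:4 @ bit 0 → (0x79>>0)&0xf = 0x9
id:4 @ bit 4 → (0x79>>4)&0xf = 0x7  ←

7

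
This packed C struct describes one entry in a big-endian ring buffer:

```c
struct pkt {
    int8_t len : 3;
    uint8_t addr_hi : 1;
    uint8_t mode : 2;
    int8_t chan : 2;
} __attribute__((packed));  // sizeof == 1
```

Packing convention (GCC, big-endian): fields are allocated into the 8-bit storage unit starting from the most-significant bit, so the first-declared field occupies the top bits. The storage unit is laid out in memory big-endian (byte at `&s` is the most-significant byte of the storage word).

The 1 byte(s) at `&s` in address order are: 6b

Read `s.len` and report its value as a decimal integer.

[0]=0x6b (big-endian) → word 0x6b
len [5+:3] = (word>>5) & 0x7 = 3  ←
addr_hi [4+:1] = (word>>4) & 0x1 = 0
mode [2+:2] = (word>>2) & 0x3 = 2
chan [0+:2] = (word>>0) & 0x3 = 3
len signed 3b, MSB=0: value = 3

3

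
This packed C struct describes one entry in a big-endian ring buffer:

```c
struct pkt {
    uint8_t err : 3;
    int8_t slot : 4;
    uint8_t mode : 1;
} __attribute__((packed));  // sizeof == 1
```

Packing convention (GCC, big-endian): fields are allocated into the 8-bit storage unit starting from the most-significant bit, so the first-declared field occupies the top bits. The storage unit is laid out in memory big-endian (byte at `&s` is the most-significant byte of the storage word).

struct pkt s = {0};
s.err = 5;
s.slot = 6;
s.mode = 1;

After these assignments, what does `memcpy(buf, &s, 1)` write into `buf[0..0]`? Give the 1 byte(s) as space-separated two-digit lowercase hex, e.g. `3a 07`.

err:3 = 5 → 0x5 << 5 → word 0xa0
slot:4 = 6 → 0x6 << 1 → word 0xac
mode:1 = 1 → 0x1 << 0 → word 0xad
word = 0xad → big-endian bytes:
  [0]=0xad

ad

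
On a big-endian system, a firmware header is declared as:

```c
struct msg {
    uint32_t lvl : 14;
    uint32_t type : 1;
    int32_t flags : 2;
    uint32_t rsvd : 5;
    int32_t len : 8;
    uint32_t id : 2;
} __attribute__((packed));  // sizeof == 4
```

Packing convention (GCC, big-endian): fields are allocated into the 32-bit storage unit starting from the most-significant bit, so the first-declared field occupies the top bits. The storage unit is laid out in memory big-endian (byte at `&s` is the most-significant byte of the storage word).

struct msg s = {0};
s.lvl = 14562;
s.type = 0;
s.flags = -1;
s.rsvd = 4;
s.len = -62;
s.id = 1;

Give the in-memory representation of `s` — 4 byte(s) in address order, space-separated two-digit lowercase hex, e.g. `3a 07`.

e3 89 93 09

[18+:14] lvl=14562 & 0x3fff = 0x38e2; word=0xe3880000
[17+:1] type=0 & 0x1 = 0x0; word=0xe3880000
[15+:2] flags=-1 & 0x3 = 0x3; word=0xe3898000
[10+:5] rsvd=4 & 0x1f = 0x4; word=0xe3899000
[2+:8] len=-62 & 0xff = 0xc2; word=0xe3899308
[0+:2] id=1 & 0x3 = 0x1; word=0xe3899309
word = 0xe3899309 → big-endian bytes:
  [0]=0xe3  [1]=0x89  [2]=0x93  [3]=0x09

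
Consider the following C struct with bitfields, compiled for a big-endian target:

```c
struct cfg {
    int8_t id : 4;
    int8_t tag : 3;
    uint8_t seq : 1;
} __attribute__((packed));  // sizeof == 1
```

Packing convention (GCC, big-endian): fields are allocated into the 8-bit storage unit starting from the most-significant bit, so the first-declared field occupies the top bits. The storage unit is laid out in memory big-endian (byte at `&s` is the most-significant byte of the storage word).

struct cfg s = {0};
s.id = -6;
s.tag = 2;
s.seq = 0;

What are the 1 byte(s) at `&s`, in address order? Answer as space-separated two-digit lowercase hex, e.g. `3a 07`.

id (4b) val=-6 bits=0xa at bit 4: 0xa0
tag (3b) val=2 bits=0x2 at bit 1: 0xa4
seq (1b) val=0 bits=0x0 at bit 0: 0xa4
word = 0xa4 → big-endian bytes:
  [0]=0xa4

a4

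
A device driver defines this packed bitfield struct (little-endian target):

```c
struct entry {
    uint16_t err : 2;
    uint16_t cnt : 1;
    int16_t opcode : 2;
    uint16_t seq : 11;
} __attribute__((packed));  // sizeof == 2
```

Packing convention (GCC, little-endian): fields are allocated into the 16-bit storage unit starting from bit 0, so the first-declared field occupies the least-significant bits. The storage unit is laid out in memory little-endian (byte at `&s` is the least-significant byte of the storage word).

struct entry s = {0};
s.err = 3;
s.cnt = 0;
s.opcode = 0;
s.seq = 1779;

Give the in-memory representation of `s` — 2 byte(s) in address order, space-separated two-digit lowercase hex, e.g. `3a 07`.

[0+:2] err=3 & 0x3 = 0x3; word=0x0003
[2+:1] cnt=0 & 0x1 = 0x0; word=0x0003
[3+:2] opcode=0 & 0x3 = 0x0; word=0x0003
[5+:11] seq=1779 & 0x7ff = 0x6f3; word=0xde63
word = 0xde63 → little-endian bytes:
  [0]=0x63  [1]=0xde

63 de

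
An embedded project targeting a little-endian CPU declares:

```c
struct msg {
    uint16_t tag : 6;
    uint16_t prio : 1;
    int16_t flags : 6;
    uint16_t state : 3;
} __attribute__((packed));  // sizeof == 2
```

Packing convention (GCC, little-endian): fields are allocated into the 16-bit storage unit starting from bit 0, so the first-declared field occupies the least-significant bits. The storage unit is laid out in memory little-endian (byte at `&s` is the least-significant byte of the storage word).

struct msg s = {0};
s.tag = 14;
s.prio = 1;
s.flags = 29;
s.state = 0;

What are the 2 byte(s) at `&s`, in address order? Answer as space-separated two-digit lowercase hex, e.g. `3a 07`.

tag:6 = 14 → 0xe << 0 → word 0x000e
prio:1 = 1 → 0x1 << 6 → word 0x004e
flags:6 = 29 → 0x1d << 7 → word 0x0ece
state:3 = 0 → 0x0 << 13 → word 0x0ece
word = 0x0ece → little-endian bytes:
  [0]=0xce  [1]=0x0e

ce 0e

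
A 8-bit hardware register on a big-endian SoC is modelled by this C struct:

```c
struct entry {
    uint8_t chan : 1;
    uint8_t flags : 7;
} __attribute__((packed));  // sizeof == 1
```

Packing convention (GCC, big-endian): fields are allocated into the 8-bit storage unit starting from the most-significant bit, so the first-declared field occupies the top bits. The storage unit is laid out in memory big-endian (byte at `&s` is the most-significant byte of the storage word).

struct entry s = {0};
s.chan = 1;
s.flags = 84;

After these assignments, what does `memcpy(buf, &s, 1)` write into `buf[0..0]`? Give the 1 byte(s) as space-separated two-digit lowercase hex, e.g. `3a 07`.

[7+:1] chan=1 & 0x1 = 0x1; word=0x80
[0+:7] flags=84 & 0x7f = 0x54; word=0xd4
word = 0xd4 → big-endian bytes:
  [0]=0xd4

d4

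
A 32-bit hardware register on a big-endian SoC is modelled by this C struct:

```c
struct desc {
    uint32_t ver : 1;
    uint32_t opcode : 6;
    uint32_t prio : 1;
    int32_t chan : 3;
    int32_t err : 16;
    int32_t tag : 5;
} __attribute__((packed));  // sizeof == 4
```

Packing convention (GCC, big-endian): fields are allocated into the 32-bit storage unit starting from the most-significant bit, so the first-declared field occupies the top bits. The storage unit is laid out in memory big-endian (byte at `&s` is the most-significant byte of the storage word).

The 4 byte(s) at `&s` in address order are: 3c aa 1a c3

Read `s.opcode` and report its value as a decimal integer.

30

[0]=0x3c [1]=0xaa [2]=0x1a [3]=0xc3 (big-endian) → word 0x3caa1ac3
ver [31+:1] = (word>>31) & 0x1 = 0
opcode [25+:6] = (word>>25) & 0x3f = 30  ←
prio [24+:1] = (word>>24) & 0x1 = 0
chan [21+:3] = (word>>21) & 0x7 = 5
err [5+:16] = (word>>5) & 0xffff = 20694
tag [0+:5] = (word>>0) & 0x1f = 3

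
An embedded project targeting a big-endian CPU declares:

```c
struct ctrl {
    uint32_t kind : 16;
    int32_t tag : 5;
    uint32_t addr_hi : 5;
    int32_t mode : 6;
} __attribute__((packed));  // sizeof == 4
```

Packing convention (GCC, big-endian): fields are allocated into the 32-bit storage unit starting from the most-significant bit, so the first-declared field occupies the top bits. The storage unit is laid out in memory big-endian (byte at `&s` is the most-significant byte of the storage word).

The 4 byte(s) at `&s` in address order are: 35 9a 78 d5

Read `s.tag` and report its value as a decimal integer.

15

[0]=0x35 [1]=0x9a [2]=0x78 [3]=0xd5 (big-endian) → word 0x359a78d5
kind:16 @ bit 16 → (0x359a78d5>>16)&0xffff = 0x359a
tag:5 @ bit 11 → (0x359a78d5>>11)&0x1f = 0xf  ←
addr_hi:5 @ bit 6 → (0x359a78d5>>6)&0x1f = 0x3
mode:6 @ bit 0 → (0x359a78d5>>0)&0x3f = 0x15
tag signed 5b, MSB=0: value = 15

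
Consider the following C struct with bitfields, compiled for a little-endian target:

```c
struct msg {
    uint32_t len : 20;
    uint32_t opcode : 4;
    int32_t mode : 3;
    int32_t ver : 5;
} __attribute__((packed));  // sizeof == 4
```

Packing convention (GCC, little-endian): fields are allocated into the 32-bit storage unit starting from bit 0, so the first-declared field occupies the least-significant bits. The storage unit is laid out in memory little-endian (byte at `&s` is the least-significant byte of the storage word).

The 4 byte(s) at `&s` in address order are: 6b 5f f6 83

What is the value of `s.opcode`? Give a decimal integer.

[0]=0x6b [1]=0x5f [2]=0xf6 [3]=0x83 (little-endian) → word 0x83f65f6b
len [0+:20] = (word>>0) & 0xfffff = 417643
opcode [20+:4] = (word>>20) & 0xf = 15  ←
mode [24+:3] = (word>>24) & 0x7 = 3
ver [27+:5] = (word>>27) & 0x1f = 16

15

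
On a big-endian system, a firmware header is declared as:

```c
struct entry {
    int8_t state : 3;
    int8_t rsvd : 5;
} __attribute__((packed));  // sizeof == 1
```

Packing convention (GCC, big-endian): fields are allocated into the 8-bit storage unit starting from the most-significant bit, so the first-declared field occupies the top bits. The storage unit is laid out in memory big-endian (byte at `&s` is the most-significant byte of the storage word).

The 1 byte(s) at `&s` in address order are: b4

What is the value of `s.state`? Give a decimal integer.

[0]=0xb4 (big-endian) → word 0xb4
state [5+:3] = (word>>5) & 0x7 = 5  ←
rsvd [0+:5] = (word>>0) & 0x1f = 20
state signed 3b, MSB=1: 5 - 8 = -3

-3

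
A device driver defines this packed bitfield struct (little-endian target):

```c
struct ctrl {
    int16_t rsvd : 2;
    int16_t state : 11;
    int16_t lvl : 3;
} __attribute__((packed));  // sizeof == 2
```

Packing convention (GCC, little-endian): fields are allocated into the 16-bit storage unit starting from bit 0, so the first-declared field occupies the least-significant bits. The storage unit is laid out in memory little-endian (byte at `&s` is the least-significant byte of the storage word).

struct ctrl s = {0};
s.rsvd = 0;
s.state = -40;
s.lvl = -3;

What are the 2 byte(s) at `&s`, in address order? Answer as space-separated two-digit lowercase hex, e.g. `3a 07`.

rsvd (2b) val=0 bits=0x0 at bit 0: 0x0000
state (11b) val=-40 bits=0x7d8 at bit 2: 0x1f60
lvl (3b) val=-3 bits=0x5 at bit 13: 0xbf60
word = 0xbf60 → little-endian bytes:
  [0]=0x60  [1]=0xbf

60 bf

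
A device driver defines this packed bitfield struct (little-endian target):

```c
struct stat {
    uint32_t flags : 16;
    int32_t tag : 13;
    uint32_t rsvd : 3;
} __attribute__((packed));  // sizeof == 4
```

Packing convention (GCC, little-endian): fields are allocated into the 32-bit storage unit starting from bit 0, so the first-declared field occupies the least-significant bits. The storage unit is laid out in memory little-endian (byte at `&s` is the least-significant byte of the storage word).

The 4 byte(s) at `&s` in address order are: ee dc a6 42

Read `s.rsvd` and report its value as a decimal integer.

[0]=0xee [1]=0xdc [2]=0xa6 [3]=0x42 (little-endian) → word 0x42a6dcee
flags [0+:16] = (word>>0) & 0xffff = 56558
tag [16+:13] = (word>>16) & 0x1fff = 678
rsvd [29+:3] = (word>>29) & 0x7 = 2  ←

2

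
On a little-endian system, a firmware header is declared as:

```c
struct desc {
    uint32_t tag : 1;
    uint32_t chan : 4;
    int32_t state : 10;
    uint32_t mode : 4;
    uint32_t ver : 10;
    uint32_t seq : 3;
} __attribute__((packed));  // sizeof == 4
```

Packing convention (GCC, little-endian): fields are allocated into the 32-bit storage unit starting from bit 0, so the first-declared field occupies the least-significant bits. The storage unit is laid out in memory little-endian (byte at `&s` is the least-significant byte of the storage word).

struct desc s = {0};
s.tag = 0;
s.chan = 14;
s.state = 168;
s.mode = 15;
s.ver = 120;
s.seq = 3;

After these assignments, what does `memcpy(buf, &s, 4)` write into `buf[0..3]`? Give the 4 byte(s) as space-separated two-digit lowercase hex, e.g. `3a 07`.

tag (1b) val=0 bits=0x0 at bit 0: 0x00000000
chan (4b) val=14 bits=0xe at bit 1: 0x0000001c
state (10b) val=168 bits=0xa8 at bit 5: 0x0000151c
mode (4b) val=15 bits=0xf at bit 15: 0x0007951c
ver (10b) val=120 bits=0x78 at bit 19: 0x03c7951c
seq (3b) val=3 bits=0x3 at bit 29: 0x63c7951c
word = 0x63c7951c → little-endian bytes:
  [0]=0x1c  [1]=0x95  [2]=0xc7  [3]=0x63

1c 95 c7 63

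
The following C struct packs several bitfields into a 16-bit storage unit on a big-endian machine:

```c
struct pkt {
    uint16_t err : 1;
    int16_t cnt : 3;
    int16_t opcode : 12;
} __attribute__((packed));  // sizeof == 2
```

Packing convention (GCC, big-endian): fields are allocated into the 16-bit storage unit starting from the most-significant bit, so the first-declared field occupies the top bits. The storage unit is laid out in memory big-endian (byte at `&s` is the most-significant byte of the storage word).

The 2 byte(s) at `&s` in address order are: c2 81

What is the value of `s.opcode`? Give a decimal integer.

641

[0]=0xc2 [1]=0x81 (big-endian) → word 0xc281
err [15+:1] = (word>>15) & 0x1 = 1
cnt [12+:3] = (word>>12) & 0x7 = 4
opcode [0+:12] = (word>>0) & 0xfff = 641  ←
opcode signed 12b, MSB=0: value = 641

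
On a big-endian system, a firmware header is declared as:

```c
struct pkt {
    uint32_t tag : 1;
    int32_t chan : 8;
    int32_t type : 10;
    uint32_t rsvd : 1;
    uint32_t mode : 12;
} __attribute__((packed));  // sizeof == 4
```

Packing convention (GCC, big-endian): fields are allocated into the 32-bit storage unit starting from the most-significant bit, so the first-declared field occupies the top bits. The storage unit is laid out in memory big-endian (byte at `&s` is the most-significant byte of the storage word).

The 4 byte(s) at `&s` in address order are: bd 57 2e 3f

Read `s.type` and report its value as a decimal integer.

-327

[0]=0xbd [1]=0x57 [2]=0x2e [3]=0x3f (big-endian) → word 0xbd572e3f
tag [31+:1] = (word>>31) & 0x1 = 1
chan [23+:8] = (word>>23) & 0xff = 122
type [13+:10] = (word>>13) & 0x3ff = 697  ←
rsvd [12+:1] = (word>>12) & 0x1 = 0
mode [0+:12] = (word>>0) & 0xfff = 3647
type signed 10b, MSB=1: 697 - 1024 = -327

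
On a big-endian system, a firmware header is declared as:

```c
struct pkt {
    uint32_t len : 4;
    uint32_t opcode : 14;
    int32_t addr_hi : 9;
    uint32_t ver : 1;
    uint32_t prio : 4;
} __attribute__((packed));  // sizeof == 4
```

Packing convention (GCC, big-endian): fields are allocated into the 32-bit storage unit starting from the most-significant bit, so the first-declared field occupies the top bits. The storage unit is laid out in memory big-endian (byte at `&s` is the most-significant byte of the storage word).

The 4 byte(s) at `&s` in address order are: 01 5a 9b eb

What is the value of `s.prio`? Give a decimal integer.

[0]=0x01 [1]=0x5a [2]=0x9b [3]=0xeb (big-endian) → word 0x015a9beb
len:4 @ bit 28 → (0x015a9beb>>28)&0xf = 0x0
opcode:14 @ bit 14 → (0x015a9beb>>14)&0x3fff = 0x56a
addr_hi:9 @ bit 5 → (0x015a9beb>>5)&0x1ff = 0xdf
ver:1 @ bit 4 → (0x015a9beb>>4)&0x1 = 0x0
prio:4 @ bit 0 → (0x015a9beb>>0)&0xf = 0xb  ←

11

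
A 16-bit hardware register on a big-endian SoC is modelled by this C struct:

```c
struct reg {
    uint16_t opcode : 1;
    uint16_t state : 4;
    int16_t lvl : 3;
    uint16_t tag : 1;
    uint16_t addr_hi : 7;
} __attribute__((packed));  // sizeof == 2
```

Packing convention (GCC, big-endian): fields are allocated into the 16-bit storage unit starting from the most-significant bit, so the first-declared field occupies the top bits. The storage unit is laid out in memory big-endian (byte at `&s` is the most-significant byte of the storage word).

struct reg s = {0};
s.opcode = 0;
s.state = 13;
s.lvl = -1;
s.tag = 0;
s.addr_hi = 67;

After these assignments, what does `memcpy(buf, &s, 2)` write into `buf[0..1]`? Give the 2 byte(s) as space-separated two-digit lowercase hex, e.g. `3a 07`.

[15+:1] opcode=0 & 0x1 = 0x0; word=0x0000
[11+:4] state=13 & 0xf = 0xd; word=0x6800
[8+:3] lvl=-1 & 0x7 = 0x7; word=0x6f00
[7+:1] tag=0 & 0x1 = 0x0; word=0x6f00
[0+:7] addr_hi=67 & 0x7f = 0x43; word=0x6f43
word = 0x6f43 → big-endian bytes:
  [0]=0x6f  [1]=0x43

6f 43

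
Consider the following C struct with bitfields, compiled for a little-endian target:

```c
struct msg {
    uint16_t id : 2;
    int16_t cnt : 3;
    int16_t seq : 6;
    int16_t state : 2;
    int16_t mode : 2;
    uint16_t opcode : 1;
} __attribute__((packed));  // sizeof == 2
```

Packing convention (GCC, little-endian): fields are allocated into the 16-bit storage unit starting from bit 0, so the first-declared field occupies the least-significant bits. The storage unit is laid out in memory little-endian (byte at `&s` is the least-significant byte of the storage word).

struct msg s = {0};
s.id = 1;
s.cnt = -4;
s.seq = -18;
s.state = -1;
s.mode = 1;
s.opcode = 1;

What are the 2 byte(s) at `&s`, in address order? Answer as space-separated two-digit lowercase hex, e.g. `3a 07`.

d1 bd

id (2b) val=1 bits=0x1 at bit 0: 0x0001
cnt (3b) val=-4 bits=0x4 at bit 2: 0x0011
seq (6b) val=-18 bits=0x2e at bit 5: 0x05d1
state (2b) val=-1 bits=0x3 at bit 11: 0x1dd1
mode (2b) val=1 bits=0x1 at bit 13: 0x3dd1
opcode (1b) val=1 bits=0x1 at bit 15: 0xbdd1
word = 0xbdd1 → little-endian bytes:
  [0]=0xd1  [1]=0xbd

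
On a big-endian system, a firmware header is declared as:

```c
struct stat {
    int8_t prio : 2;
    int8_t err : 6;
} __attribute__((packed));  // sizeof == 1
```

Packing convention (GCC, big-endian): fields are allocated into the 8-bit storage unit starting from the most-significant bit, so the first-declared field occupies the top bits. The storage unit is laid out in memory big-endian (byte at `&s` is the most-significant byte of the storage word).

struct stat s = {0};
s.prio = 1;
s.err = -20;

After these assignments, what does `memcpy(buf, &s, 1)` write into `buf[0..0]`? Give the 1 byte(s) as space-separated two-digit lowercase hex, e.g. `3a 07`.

6c

prio:2 = 1 → 0x1 << 6 → word 0x40
err:6 = -20 → 0x2c << 0 → word 0x6c
word = 0x6c → big-endian bytes:
  [0]=0x6c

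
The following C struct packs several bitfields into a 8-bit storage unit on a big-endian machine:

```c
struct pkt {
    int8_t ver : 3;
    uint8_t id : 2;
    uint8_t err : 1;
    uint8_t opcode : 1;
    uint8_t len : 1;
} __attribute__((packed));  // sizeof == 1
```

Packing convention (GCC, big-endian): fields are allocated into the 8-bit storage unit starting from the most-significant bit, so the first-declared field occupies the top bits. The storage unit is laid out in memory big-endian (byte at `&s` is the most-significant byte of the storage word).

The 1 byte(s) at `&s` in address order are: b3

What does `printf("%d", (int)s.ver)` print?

-3

[0]=0xb3 (big-endian) → word 0xb3
ver [5+:3] = (word>>5) & 0x7 = 5  ←
id [3+:2] = (word>>3) & 0x3 = 2
err [2+:1] = (word>>2) & 0x1 = 0
opcode [1+:1] = (word>>1) & 0x1 = 1
len [0+:1] = (word>>0) & 0x1 = 1
ver signed 3b, MSB=1: 5 - 8 = -3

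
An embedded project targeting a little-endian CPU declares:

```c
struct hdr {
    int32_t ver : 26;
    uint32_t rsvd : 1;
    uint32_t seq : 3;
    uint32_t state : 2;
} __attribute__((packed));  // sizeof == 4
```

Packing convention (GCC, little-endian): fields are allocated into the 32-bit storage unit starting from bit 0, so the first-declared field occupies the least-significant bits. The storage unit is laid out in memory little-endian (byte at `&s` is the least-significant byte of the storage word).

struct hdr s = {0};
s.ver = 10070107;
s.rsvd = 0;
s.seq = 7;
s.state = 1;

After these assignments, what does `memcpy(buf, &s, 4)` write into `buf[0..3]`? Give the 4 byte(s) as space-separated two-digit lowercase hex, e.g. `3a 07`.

ver:26 = 10070107 → 0x99a85b << 0 → word 0x0099a85b
rsvd:1 = 0 → 0x0 << 26 → word 0x0099a85b
seq:3 = 7 → 0x7 << 27 → word 0x3899a85b
state:2 = 1 → 0x1 << 30 → word 0x7899a85b
word = 0x7899a85b → little-endian bytes:
  [0]=0x5b  [1]=0xa8  [2]=0x99  [3]=0x78

5b a8 99 78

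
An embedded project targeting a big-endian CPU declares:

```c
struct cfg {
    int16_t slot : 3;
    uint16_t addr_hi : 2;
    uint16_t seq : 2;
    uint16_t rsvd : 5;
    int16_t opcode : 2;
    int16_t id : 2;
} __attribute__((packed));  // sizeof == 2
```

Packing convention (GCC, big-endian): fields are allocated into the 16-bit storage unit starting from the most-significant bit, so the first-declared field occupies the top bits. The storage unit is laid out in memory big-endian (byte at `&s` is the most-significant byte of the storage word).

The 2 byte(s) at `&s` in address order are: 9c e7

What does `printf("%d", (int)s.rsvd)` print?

14

[0]=0x9c [1]=0xe7 (big-endian) → word 0x9ce7
slot:3 @ bit 13 → (0x9ce7>>13)&0x7 = 0x4
addr_hi:2 @ bit 11 → (0x9ce7>>11)&0x3 = 0x3
seq:2 @ bit 9 → (0x9ce7>>9)&0x3 = 0x2
rsvd:5 @ bit 4 → (0x9ce7>>4)&0x1f = 0xe  ←
opcode:2 @ bit 2 → (0x9ce7>>2)&0x3 = 0x1
id:2 @ bit 0 → (0x9ce7>>0)&0x3 = 0x3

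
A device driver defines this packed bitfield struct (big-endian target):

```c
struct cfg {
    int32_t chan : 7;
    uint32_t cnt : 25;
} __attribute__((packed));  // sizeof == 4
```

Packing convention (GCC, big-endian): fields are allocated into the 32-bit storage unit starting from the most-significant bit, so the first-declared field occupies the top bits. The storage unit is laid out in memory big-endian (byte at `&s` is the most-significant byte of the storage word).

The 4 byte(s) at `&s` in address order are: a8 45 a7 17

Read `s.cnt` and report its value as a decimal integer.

[0]=0xa8 [1]=0x45 [2]=0xa7 [3]=0x17 (big-endian) → word 0xa845a717
chan [25+:7] = (word>>25) & 0x7f = 84
cnt [0+:25] = (word>>0) & 0x1ffffff = 4564759  ←

4564759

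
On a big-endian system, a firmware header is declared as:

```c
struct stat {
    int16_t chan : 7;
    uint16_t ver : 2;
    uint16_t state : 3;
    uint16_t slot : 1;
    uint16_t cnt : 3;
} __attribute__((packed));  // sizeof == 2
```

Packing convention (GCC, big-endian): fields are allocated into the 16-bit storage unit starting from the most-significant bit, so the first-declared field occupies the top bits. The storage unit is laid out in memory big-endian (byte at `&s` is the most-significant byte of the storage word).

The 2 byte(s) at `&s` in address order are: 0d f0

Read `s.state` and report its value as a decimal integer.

7

[0]=0x0d [1]=0xf0 (big-endian) → word 0x0df0
chan [9+:7] = (word>>9) & 0x7f = 6
ver [7+:2] = (word>>7) & 0x3 = 3
state [4+:3] = (word>>4) & 0x7 = 7  ←
slot [3+:1] = (word>>3) & 0x1 = 0
cnt [0+:3] = (word>>0) & 0x7 = 0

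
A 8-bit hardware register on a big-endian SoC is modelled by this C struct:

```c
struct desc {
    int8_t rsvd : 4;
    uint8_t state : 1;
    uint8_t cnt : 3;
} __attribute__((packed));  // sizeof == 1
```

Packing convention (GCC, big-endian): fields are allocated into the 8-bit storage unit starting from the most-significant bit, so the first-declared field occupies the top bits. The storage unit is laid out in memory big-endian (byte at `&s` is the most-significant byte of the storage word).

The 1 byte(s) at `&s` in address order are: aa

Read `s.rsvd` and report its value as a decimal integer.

[0]=0xaa (big-endian) → word 0xaa
rsvd:4 @ bit 4 → (0xaa>>4)&0xf = 0xa  ←
state:1 @ bit 3 → (0xaa>>3)&0x1 = 0x1
cnt:3 @ bit 0 → (0xaa>>0)&0x7 = 0x2
rsvd signed 4b, MSB=1: 10 - 16 = -6

-6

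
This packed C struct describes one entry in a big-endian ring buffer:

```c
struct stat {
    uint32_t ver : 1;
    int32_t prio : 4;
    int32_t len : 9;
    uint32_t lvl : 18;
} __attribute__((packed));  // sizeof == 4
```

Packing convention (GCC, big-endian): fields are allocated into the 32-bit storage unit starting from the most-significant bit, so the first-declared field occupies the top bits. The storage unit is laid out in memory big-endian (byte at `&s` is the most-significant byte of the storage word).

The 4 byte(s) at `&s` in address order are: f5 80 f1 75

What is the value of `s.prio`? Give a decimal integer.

-2

[0]=0xf5 [1]=0x80 [2]=0xf1 [3]=0x75 (big-endian) → word 0xf580f175
ver:1 @ bit 31 → (0xf580f175>>31)&0x1 = 0x1
prio:4 @ bit 27 → (0xf580f175>>27)&0xf = 0xe  ←
len:9 @ bit 18 → (0xf580f175>>18)&0x1ff = 0x160
lvl:18 @ bit 0 → (0xf580f175>>0)&0x3ffff = 0xf175
prio signed 4b, MSB=1: 14 - 16 = -2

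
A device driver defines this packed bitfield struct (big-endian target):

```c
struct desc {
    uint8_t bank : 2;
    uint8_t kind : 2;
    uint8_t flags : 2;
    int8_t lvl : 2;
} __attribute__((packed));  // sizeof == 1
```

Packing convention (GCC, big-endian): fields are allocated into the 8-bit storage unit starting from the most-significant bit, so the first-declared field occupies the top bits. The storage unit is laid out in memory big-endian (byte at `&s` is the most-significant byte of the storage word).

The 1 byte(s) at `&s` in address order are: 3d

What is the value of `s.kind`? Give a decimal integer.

3

[0]=0x3d (big-endian) → word 0x3d
bank:2 @ bit 6 → (0x3d>>6)&0x3 = 0x0
kind:2 @ bit 4 → (0x3d>>4)&0x3 = 0x3  ←
flags:2 @ bit 2 → (0x3d>>2)&0x3 = 0x3
lvl:2 @ bit 0 → (0x3d>>0)&0x3 = 0x1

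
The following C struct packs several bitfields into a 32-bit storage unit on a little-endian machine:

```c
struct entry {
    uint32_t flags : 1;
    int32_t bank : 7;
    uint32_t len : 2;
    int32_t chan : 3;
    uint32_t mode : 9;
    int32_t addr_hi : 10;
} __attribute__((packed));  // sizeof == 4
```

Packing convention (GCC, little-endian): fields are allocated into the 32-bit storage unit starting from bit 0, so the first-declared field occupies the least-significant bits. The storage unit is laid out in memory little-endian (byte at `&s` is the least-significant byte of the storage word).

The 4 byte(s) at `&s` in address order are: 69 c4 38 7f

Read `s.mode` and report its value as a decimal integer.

454

[0]=0x69 [1]=0xc4 [2]=0x38 [3]=0x7f (little-endian) → word 0x7f38c469
flags [0+:1] = (word>>0) & 0x1 = 1
bank [1+:7] = (word>>1) & 0x7f = 52
len [8+:2] = (word>>8) & 0x3 = 0
chan [10+:3] = (word>>10) & 0x7 = 1
mode [13+:9] = (word>>13) & 0x1ff = 454  ←
addr_hi [22+:10] = (word>>22) & 0x3ff = 508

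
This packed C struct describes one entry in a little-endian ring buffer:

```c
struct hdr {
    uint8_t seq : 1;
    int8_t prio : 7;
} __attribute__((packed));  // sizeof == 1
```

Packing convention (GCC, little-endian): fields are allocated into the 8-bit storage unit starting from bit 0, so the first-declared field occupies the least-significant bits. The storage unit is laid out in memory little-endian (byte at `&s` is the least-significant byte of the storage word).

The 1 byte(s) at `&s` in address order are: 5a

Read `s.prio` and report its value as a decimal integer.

45

[0]=0x5a (little-endian) → word 0x5a
seq [0+:1] = (word>>0) & 0x1 = 0
prio [1+:7] = (word>>1) & 0x7f = 45  ←
prio signed 7b, MSB=0: value = 45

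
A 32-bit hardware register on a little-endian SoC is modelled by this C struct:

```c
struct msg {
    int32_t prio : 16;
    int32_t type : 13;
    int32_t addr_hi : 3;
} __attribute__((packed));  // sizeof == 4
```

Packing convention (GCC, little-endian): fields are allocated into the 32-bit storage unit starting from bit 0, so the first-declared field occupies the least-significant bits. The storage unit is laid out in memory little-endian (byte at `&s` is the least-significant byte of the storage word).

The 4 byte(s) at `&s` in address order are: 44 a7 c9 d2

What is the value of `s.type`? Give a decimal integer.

[0]=0x44 [1]=0xa7 [2]=0xc9 [3]=0xd2 (little-endian) → word 0xd2c9a744
prio:16 @ bit 0 → (0xd2c9a744>>0)&0xffff = 0xa744
type:13 @ bit 16 → (0xd2c9a744>>16)&0x1fff = 0x12c9  ←
addr_hi:3 @ bit 29 → (0xd2c9a744>>29)&0x7 = 0x6
type signed 13b, MSB=1: 4809 - 8192 = -3383

-3383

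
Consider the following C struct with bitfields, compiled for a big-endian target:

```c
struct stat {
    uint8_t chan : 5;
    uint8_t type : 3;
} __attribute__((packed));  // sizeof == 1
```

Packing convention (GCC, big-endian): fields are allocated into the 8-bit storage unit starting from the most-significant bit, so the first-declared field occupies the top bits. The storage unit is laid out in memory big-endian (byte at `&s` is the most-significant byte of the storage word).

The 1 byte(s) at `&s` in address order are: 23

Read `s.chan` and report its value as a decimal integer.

[0]=0x23 (big-endian) → word 0x23
chan:5 @ bit 3 → (0x23>>3)&0x1f = 0x4  ←
type:3 @ bit 0 → (0x23>>0)&0x7 = 0x3

4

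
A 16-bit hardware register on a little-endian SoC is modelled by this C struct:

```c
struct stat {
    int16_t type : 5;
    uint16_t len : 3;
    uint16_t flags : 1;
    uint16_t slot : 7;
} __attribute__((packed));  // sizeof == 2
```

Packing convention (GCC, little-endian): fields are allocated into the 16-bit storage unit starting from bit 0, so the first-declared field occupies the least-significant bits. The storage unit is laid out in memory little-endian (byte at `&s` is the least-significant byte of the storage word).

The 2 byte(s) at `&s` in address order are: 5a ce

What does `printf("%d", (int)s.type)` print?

-6

[0]=0x5a [1]=0xce (little-endian) → word 0xce5a
type:5 @ bit 0 → (0xce5a>>0)&0x1f = 0x1a  ←
len:3 @ bit 5 → (0xce5a>>5)&0x7 = 0x2
flags:1 @ bit 8 → (0xce5a>>8)&0x1 = 0x0
slot:7 @ bit 9 → (0xce5a>>9)&0x7f = 0x67
type signed 5b, MSB=1: 26 - 32 = -6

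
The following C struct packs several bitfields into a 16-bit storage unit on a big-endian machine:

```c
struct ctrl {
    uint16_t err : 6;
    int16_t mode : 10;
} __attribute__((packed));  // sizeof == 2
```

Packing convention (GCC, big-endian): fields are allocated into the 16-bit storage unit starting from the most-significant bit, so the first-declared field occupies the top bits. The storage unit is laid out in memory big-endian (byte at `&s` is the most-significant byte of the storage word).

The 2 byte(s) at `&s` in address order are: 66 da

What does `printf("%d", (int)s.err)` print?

25

[0]=0x66 [1]=0xda (big-endian) → word 0x66da
err:6 @ bit 10 → (0x66da>>10)&0x3f = 0x19  ←
mode:10 @ bit 0 → (0x66da>>0)&0x3ff = 0x2da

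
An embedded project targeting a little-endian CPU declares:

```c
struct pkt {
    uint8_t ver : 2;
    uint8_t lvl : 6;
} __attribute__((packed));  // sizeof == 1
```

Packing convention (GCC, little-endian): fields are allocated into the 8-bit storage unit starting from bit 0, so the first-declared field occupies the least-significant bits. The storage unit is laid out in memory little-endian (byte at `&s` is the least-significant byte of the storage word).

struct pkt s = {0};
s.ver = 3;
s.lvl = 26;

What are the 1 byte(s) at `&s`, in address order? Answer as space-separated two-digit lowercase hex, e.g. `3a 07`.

ver:2 = 3 → 0x3 << 0 → word 0x03
lvl:6 = 26 → 0x1a << 2 → word 0x6b
word = 0x6b → little-endian bytes:
  [0]=0x6b

6b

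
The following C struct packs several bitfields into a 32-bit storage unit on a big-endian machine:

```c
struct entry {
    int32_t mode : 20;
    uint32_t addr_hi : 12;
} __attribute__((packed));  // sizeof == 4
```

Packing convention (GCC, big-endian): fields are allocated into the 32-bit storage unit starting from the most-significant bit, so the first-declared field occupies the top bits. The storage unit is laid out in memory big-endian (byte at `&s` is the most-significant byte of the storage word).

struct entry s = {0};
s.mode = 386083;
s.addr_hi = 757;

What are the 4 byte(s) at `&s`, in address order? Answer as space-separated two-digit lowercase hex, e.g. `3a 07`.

[12+:20] mode=386083 & 0xfffff = 0x5e423; word=0x5e423000
[0+:12] addr_hi=757 & 0xfff = 0x2f5; word=0x5e4232f5
word = 0x5e4232f5 → big-endian bytes:
  [0]=0x5e  [1]=0x42  [2]=0x32  [3]=0xf5

5e 42 32 f5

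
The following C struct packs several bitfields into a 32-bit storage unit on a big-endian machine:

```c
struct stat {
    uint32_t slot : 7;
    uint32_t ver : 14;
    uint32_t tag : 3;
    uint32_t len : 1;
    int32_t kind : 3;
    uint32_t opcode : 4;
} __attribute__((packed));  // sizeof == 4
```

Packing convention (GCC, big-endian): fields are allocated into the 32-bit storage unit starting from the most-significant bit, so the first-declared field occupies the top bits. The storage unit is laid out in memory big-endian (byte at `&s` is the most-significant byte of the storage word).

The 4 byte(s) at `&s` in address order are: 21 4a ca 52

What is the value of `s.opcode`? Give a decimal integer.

2

[0]=0x21 [1]=0x4a [2]=0xca [3]=0x52 (big-endian) → word 0x214aca52
slot [25+:7] = (word>>25) & 0x7f = 16
ver [11+:14] = (word>>11) & 0x3fff = 10585
tag [8+:3] = (word>>8) & 0x7 = 2
len [7+:1] = (word>>7) & 0x1 = 0
kind [4+:3] = (word>>4) & 0x7 = 5
opcode [0+:4] = (word>>0) & 0xf = 2  ←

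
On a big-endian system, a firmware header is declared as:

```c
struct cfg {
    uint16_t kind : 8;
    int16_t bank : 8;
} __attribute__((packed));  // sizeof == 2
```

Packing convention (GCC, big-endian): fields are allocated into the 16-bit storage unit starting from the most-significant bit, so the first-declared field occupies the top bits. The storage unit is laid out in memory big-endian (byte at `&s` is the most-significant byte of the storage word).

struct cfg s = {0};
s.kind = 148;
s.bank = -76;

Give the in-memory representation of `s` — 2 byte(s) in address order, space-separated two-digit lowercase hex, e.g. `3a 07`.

94 b4

[8+:8] kind=148 & 0xff = 0x94; word=0x9400
[0+:8] bank=-76 & 0xff = 0xb4; word=0x94b4
word = 0x94b4 → big-endian bytes:
  [0]=0x94  [1]=0xb4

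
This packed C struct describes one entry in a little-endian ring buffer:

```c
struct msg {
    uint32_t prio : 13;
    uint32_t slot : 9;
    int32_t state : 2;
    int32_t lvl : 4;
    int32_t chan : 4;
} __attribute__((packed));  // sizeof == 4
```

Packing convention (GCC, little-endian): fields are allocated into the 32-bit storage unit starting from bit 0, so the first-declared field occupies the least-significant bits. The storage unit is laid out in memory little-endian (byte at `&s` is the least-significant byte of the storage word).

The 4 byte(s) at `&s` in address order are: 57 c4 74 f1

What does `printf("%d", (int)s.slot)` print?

422

[0]=0x57 [1]=0xc4 [2]=0x74 [3]=0xf1 (little-endian) → word 0xf174c457
prio:13 @ bit 0 → (0xf174c457>>0)&0x1fff = 0x457
slot:9 @ bit 13 → (0xf174c457>>13)&0x1ff = 0x1a6  ←
state:2 @ bit 22 → (0xf174c457>>22)&0x3 = 0x1
lvl:4 @ bit 24 → (0xf174c457>>24)&0xf = 0x1
chan:4 @ bit 28 → (0xf174c457>>28)&0xf = 0xf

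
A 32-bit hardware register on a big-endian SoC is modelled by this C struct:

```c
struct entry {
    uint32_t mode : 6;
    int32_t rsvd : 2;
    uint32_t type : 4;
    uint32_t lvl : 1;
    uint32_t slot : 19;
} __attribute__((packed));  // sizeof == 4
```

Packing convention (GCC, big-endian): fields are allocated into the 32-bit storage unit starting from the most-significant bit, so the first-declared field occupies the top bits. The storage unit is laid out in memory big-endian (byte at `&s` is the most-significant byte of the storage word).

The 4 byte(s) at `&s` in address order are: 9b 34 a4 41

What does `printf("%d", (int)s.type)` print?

3

[0]=0x9b [1]=0x34 [2]=0xa4 [3]=0x41 (big-endian) → word 0x9b34a441
mode:6 @ bit 26 → (0x9b34a441>>26)&0x3f = 0x26
rsvd:2 @ bit 24 → (0x9b34a441>>24)&0x3 = 0x3
type:4 @ bit 20 → (0x9b34a441>>20)&0xf = 0x3  ←
lvl:1 @ bit 19 → (0x9b34a441>>19)&0x1 = 0x0
slot:19 @ bit 0 → (0x9b34a441>>0)&0x7ffff = 0x4a441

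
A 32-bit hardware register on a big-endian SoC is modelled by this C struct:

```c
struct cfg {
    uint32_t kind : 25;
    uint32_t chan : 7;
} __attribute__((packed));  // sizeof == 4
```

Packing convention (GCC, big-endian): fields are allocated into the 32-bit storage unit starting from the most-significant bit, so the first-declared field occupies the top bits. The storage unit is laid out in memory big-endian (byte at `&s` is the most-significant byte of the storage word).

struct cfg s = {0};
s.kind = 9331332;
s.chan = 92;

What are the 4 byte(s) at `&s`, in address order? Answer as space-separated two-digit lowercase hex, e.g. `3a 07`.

47 31 42 5c

[7+:25] kind=9331332 & 0x1ffffff = 0x8e6284; word=0x47314200
[0+:7] chan=92 & 0x7f = 0x5c; word=0x4731425c
word = 0x4731425c → big-endian bytes:
  [0]=0x47  [1]=0x31  [2]=0x42  [3]=0x5c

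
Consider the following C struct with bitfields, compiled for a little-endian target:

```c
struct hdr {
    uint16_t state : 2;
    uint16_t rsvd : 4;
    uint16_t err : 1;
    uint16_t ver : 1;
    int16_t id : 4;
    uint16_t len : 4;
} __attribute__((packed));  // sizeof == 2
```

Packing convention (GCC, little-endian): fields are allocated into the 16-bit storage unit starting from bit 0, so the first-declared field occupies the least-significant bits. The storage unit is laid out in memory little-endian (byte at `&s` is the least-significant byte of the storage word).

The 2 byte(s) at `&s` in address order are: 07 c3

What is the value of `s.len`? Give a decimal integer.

[0]=0x07 [1]=0xc3 (little-endian) → word 0xc307
state [0+:2] = (word>>0) & 0x3 = 3
rsvd [2+:4] = (word>>2) & 0xf = 1
err [6+:1] = (word>>6) & 0x1 = 0
ver [7+:1] = (word>>7) & 0x1 = 0
id [8+:4] = (word>>8) & 0xf = 3
len [12+:4] = (word>>12) & 0xf = 12  ←

12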